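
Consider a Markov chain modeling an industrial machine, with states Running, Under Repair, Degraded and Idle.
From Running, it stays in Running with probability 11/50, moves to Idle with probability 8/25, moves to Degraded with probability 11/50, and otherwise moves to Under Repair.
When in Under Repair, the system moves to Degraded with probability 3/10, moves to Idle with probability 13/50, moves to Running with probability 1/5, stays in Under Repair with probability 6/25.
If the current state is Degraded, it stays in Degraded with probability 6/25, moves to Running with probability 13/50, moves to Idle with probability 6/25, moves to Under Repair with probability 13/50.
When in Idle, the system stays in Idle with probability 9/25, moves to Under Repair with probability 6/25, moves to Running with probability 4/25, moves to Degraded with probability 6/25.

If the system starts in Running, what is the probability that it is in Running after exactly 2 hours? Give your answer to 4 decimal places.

Propagate the distribution vector 2 hours from Running.
After 0 hours: (1.0000, 0.0000, 0.0000, 0.0000)
After 1 hour: (0.2200, 0.2400, 0.2200, 0.3200)
After 2 hours: (0.2048, 0.2444, 0.2500, 0.3008)
P(in Running after 2 hours) = 0.2048

0.2048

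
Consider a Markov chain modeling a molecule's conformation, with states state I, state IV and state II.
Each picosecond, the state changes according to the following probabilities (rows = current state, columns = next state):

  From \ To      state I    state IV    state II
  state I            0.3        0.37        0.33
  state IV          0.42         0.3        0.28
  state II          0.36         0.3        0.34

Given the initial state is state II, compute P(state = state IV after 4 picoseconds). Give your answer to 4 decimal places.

0.3251

Propagate the distribution vector 4 picoseconds from state II.
After 0 picoseconds: (0.0000, 0.0000, 1.0000)
After 1 picosecond: (0.3600, 0.3000, 0.3400)
After 2 picoseconds: (0.3564, 0.3252, 0.3184)
After 3 picoseconds: (0.3581, 0.3249, 0.3169)
After 4 picoseconds: (0.3580, 0.3251, 0.3169)
P(in state IV after 4 picoseconds) = 0.3251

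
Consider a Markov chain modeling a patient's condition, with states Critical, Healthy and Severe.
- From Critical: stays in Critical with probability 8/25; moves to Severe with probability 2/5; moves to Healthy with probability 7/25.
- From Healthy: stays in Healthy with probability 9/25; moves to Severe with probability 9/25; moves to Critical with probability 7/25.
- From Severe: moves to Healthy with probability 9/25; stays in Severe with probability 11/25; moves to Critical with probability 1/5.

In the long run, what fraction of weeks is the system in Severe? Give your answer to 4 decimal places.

0.4025

Let the stationary distribution be π with π = πP and π_1 + π_2 + π_3 = 1.
π_1 = 0.32·π_1 + 0.28·π_2 + 0.2·π_3
π_2 = 0.28·π_1 + 0.36·π_2 + 0.36·π_3
Solving with the normalization constraint gives π = (0.2581, 0.3394, 0.4025).
So the stationary probability of Severe is 0.4025.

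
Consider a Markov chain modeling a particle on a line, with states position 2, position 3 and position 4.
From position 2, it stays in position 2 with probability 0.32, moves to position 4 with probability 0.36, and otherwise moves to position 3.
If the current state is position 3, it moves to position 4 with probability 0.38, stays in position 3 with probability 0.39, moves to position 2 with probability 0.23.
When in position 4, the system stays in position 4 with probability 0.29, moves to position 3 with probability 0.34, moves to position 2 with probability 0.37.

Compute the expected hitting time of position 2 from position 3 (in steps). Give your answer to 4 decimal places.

3.5867

Let t(s) be the expected number of steps to first reach position 2 from state s, with t(position 2) = 0. Conditioning on the first step:
t(position 3) = 1 + 0.39·t(position 3) + 0.38·t(position 4)
t(position 4) = 1 + 0.34·t(position 3) + 0.29·t(position 4)
Solving: t(position 3) = 3.5867, t(position 4) = 3.1260.
Expected steps from position 3 to position 2: 3.5867.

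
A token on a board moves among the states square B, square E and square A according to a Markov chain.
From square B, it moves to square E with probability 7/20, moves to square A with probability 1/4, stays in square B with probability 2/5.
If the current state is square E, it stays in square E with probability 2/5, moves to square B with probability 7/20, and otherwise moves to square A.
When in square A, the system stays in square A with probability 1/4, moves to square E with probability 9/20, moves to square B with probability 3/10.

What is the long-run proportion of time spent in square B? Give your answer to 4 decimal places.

0.3553

Let the stationary distribution be π with π = πP and π_1 + π_2 + π_3 = 1.
π_1 = 0.4·π_1 + 0.35·π_2 + 0.3·π_3
π_2 = 0.35·π_1 + 0.4·π_2 + 0.45·π_3
Solving with the normalization constraint gives π = (0.3553, 0.3947, 0.2500).
So the stationary probability of square B is 0.3553.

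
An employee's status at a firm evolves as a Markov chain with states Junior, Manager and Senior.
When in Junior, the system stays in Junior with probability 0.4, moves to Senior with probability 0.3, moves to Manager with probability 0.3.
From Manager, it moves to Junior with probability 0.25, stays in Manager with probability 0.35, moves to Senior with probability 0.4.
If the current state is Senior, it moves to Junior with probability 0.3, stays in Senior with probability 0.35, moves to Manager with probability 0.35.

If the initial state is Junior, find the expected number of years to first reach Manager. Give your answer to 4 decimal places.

3.1667

Let t(s) be the expected number of years to first reach Manager from state s, with t(Manager) = 0. Conditioning on the first year:
t(Junior) = 1 + 0.4·t(Junior) + 0.3·t(Senior)
t(Senior) = 1 + 0.3·t(Junior) + 0.35·t(Senior)
Solving: t(Junior) = 3.1667, t(Senior) = 3.0000.
Expected years from Junior to Manager: 3.1667.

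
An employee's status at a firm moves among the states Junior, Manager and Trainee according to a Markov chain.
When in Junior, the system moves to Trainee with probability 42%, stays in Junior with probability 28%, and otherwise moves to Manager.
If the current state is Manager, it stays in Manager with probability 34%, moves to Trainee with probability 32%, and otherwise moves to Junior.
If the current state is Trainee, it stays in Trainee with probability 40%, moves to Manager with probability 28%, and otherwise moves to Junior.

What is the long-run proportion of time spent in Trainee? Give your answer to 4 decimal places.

Let the stationary distribution be π with π = πP and π_1 + π_2 + π_3 = 1.
π_1 = 0.28·π_1 + 0.34·π_2 + 0.32·π_3
π_2 = 0.3·π_1 + 0.34·π_2 + 0.28·π_3
Solving with the normalization constraint gives π = (0.3135, 0.3045, 0.3819).
So the stationary probability of Trainee is 0.3819.

0.3819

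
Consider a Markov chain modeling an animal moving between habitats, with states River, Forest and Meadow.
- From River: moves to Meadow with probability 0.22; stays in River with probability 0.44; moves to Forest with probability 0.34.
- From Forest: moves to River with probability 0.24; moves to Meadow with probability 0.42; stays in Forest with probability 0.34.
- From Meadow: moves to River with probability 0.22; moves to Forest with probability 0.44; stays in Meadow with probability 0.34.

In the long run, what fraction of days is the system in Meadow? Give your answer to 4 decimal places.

Let the stationary distribution be π with π = πP and π_1 + π_2 + π_3 = 1.
π_1 = 0.44·π_1 + 0.24·π_2 + 0.22·π_3
π_2 = 0.34·π_1 + 0.34·π_2 + 0.44·π_3
Solving with the normalization constraint gives π = (0.2916, 0.3735, 0.3349).
So the stationary probability of Meadow is 0.3349.

0.3349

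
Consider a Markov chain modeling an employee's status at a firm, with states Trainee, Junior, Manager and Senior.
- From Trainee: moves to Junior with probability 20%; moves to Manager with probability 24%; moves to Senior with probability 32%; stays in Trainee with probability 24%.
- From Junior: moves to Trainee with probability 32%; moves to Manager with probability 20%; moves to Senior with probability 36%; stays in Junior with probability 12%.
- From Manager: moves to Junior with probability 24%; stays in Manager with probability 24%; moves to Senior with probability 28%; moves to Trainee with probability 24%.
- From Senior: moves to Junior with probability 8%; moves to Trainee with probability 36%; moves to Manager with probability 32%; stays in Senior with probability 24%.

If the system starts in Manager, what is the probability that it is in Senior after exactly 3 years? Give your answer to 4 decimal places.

Propagate the distribution vector 3 years from Manager.
After 0 years: (0.0000, 0.0000, 1.0000, 0.0000)
After 1 year: (0.2400, 0.2400, 0.2400, 0.2800)
After 2 years: (0.2928, 0.1568, 0.2528, 0.2976)
After 3 years: (0.2883, 0.1619, 0.2575, 0.2924)
P(in Senior after 3 years) = 0.2924

0.2924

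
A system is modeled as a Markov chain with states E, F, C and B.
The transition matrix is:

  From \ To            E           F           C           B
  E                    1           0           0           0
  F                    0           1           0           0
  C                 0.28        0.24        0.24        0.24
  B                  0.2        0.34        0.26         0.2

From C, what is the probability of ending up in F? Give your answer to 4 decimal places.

Let h(s) be the probability of absorption at F starting from transient state s. Then h(F) = 1 and h(E) = 0. By first-step analysis:
h(C) = 0.28·0 + 0.24·1 + 0.24·h(C) + 0.24·h(B)
h(B) = 0.2·0 + 0.34·1 + 0.26·h(C) + 0.2·h(B)
Solving: h(C) = 0.5015, h(B) = 0.5880.
Starting from C, the probability is 0.5015.

0.5015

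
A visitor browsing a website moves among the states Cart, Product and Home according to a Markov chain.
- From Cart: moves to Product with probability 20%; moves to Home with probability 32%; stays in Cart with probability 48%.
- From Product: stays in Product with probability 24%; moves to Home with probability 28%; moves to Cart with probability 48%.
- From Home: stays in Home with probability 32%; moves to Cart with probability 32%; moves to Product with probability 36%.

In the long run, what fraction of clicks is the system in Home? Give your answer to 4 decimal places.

0.3096

Let the stationary distribution be π with π = πP and π_1 + π_2 + π_3 = 1.
π_1 = 0.48·π_1 + 0.48·π_2 + 0.32·π_3
π_2 = 0.2·π_1 + 0.24·π_2 + 0.36·π_3
Solving with the normalization constraint gives π = (0.4305, 0.2599, 0.3096).
So the stationary probability of Home is 0.3096.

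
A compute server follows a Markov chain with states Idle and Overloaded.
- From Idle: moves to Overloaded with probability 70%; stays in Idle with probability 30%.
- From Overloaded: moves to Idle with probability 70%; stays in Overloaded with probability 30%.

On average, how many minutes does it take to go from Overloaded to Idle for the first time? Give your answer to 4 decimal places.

1.4286

Let t(s) be the expected number of minutes to first reach Idle from state s, with t(Idle) = 0. Conditioning on the first minute:
t(Overloaded) = 1 + 0.3·t(Overloaded)
Solving: t(Overloaded) = 1.4286.
Expected minutes from Overloaded to Idle: 1.4286.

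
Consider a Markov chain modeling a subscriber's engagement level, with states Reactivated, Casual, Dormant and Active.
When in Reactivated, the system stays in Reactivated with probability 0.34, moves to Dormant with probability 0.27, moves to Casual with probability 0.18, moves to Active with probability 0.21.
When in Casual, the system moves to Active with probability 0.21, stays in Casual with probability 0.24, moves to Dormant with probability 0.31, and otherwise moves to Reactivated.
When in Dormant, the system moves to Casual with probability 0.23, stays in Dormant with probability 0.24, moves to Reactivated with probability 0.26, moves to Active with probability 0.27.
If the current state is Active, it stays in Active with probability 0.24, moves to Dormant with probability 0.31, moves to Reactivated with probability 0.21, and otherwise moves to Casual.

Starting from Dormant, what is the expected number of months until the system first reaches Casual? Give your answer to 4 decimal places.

4.5661

Let t(s) be the expected number of months to first reach Casual from state s, with t(Casual) = 0. Conditioning on the first month:
t(Reactivated) = 1 + 0.34·t(Reactivated) + 0.27·t(Dormant) + 0.21·t(Active)
t(Dormant) = 1 + 0.26·t(Reactivated) + 0.24·t(Dormant) + 0.27·t(Active)
t(Active) = 1 + 0.21·t(Reactivated) + 0.31·t(Dormant) + 0.24·t(Active)
Solving: t(Reactivated) = 4.8180, t(Dormant) = 4.5661, t(Active) = 4.5096.
Expected months from Dormant to Casual: 4.5661.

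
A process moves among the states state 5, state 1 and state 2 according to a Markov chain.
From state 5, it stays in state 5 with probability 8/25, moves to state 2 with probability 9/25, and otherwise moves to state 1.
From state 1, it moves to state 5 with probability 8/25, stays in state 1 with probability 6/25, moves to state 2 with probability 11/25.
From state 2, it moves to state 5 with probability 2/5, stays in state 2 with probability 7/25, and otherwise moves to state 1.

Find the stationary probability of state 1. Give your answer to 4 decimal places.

Let the stationary distribution be π with π = πP and π_1 + π_2 + π_3 = 1.
π_1 = 0.32·π_1 + 0.32·π_2 + 0.4·π_3
π_2 = 0.32·π_1 + 0.24·π_2 + 0.32·π_3
Solving with the normalization constraint gives π = (0.3484, 0.2963, 0.3553).
So the stationary probability of state 1 is 0.2963.

0.2963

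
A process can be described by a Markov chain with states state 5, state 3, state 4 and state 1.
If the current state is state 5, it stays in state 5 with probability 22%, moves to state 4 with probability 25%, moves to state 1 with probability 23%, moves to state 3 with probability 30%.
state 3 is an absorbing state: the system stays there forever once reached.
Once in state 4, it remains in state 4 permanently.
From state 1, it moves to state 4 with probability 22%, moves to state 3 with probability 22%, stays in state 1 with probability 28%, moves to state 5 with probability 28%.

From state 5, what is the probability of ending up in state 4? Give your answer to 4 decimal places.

Let h(s) be the probability of absorption at state 4 starting from transient state s. Then h(state 4) = 1 and h(state 3) = 0. By first-step analysis:
h(state 5) = 0.22·h(state 5) + 0.3·0 + 0.25·1 + 0.23·h(state 1)
h(state 1) = 0.28·h(state 5) + 0.22·0 + 0.22·1 + 0.28·h(state 1)
Solving: h(state 5) = 0.4638, h(state 1) = 0.4859.
Starting from state 5, the probability is 0.4638.

0.4638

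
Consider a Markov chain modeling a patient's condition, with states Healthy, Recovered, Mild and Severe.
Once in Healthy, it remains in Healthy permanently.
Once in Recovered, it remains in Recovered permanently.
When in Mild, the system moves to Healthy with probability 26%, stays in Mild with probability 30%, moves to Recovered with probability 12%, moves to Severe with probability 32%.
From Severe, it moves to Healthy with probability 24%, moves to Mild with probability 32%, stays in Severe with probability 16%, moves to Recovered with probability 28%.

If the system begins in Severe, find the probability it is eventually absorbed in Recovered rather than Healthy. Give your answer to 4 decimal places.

Let h(s) be the probability of absorption at Recovered starting from transient state s. Then h(Recovered) = 1 and h(Healthy) = 0. By first-step analysis:
h(Mild) = 0.26·0 + 0.12·1 + 0.3·h(Mild) + 0.32·h(Severe)
h(Severe) = 0.24·0 + 0.28·1 + 0.32·h(Mild) + 0.16·h(Severe)
Solving: h(Mild) = 0.3921, h(Severe) = 0.4827.
Starting from Severe, the probability is 0.4827.

0.4827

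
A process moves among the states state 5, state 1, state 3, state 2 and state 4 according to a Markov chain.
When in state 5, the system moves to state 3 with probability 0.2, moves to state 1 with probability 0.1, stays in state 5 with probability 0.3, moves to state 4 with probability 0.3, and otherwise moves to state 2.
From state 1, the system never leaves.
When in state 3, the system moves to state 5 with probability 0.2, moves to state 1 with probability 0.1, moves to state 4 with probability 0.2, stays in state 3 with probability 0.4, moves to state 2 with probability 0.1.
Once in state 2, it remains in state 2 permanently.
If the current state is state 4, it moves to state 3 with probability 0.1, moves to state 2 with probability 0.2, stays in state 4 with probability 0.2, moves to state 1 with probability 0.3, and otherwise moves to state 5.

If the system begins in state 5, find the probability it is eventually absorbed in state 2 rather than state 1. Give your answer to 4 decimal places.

Let h(s) be the probability of absorption at state 2 starting from transient state s. Then h(state 2) = 1 and h(state 1) = 0. By first-step analysis:
h(state 5) = 0.3·h(state 5) + 0.1·0 + 0.2·h(state 3) + 0.1·1 + 0.3·h(state 4)
h(state 3) = 0.2·h(state 5) + 0.1·0 + 0.4·h(state 3) + 0.1·1 + 0.2·h(state 4)
h(state 4) = 0.2·h(state 5) + 0.3·0 + 0.1·h(state 3) + 0.2·1 + 0.2·h(state 4)
Solving: h(state 5) = 0.4542, h(state 3) = 0.4583, h(state 4) = 0.4208.
Starting from state 5, the probability is 0.4542.

0.4542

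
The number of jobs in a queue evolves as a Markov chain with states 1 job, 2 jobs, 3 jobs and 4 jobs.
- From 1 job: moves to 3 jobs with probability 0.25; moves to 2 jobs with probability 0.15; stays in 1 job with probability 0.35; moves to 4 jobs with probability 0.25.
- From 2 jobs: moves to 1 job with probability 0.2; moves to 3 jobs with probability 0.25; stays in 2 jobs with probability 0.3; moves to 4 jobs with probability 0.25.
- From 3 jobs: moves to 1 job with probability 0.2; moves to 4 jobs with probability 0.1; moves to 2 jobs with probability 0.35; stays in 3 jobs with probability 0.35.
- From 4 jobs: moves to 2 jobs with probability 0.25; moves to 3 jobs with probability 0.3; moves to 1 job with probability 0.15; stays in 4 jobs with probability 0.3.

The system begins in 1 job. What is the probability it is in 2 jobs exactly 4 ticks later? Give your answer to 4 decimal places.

0.2699

Propagate the distribution vector 4 ticks from 1 job.
After 0 ticks: (1.0000, 0.0000, 0.0000, 0.0000)
After 1 tick: (0.3500, 0.1500, 0.2500, 0.2500)
After 2 ticks: (0.2400, 0.2475, 0.2875, 0.2250)
After 3 ticks: (0.2248, 0.2671, 0.2900, 0.2181)
After 4 ticks: (0.2228, 0.2699, 0.2899, 0.2174)
P(in 2 jobs after 4 ticks) = 0.2699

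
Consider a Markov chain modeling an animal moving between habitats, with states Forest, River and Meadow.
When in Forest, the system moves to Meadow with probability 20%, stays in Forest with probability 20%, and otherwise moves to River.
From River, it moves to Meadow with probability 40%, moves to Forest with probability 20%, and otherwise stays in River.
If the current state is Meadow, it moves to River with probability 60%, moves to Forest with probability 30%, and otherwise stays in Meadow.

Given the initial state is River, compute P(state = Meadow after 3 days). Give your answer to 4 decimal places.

0.2800

Propagate the distribution vector 3 days from River.
After 0 days: (0.0000, 1.0000, 0.0000)
After 1 day: (0.2000, 0.4000, 0.4000)
After 2 days: (0.2400, 0.5200, 0.2400)
After 3 days: (0.2240, 0.4960, 0.2800)
P(in Meadow after 3 days) = 0.2800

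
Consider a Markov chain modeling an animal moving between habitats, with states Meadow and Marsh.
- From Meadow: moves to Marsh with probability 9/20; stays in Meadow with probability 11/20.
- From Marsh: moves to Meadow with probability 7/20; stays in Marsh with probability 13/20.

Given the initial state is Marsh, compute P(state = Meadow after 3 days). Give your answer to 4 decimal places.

Propagate the distribution vector 3 days from Marsh.
After 0 days: (0.0000, 1.0000)
After 1 day: (0.3500, 0.6500)
After 2 days: (0.4200, 0.5800)
After 3 days: (0.4340, 0.5660)
P(in Meadow after 3 days) = 0.4340

0.4340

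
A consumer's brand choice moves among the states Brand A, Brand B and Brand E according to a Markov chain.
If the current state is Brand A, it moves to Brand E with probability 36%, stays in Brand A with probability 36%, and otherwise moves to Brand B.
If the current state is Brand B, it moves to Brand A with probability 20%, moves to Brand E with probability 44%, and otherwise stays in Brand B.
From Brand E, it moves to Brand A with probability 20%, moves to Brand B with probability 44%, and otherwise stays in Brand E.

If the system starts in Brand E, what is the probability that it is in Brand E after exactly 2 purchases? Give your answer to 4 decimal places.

0.3952

Sum over the intermediate state after 1 purchase:
P = P(Brand E→Brand A)·P(Brand A→Brand E) + P(Brand E→Brand B)·P(Brand B→Brand E) + P(Brand E→Brand E)·P(Brand E→Brand E)
  = 0.2×0.36 + 0.44×0.44 + 0.36×0.36
  = 0.0720 + 0.1936 + 0.1296 = 0.3952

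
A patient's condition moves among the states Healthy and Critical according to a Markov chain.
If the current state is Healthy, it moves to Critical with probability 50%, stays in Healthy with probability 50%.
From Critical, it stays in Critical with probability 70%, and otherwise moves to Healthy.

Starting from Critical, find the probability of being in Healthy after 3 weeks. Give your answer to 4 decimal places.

0.3720

Propagate the distribution vector 3 weeks from Critical.
After 0 weeks: (0.0000, 1.0000)
After 1 week: (0.3000, 0.7000)
After 2 weeks: (0.3600, 0.6400)
After 3 weeks: (0.3720, 0.6280)
P(in Healthy after 3 weeks) = 0.3720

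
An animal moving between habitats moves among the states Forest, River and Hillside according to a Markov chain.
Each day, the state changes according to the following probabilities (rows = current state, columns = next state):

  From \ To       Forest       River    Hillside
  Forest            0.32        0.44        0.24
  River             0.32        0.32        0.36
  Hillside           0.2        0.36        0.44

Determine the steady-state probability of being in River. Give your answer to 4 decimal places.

Let the stationary distribution be π with π = πP and π_1 + π_2 + π_3 = 1.
π_1 = 0.32·π_1 + 0.32·π_2 + 0.2·π_3
π_2 = 0.44·π_1 + 0.32·π_2 + 0.36·π_3
Solving with the normalization constraint gives π = (0.2774, 0.3675, 0.3551).
So the stationary probability of River is 0.3675.

0.3675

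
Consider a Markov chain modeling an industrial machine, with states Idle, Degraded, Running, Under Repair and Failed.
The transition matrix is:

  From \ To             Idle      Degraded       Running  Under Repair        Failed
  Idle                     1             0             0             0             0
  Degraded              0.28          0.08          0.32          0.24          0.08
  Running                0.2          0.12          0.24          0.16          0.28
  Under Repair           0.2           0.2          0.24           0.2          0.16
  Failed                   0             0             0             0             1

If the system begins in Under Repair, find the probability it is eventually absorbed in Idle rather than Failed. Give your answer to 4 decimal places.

Let h(s) be the probability of absorption at Idle starting from transient state s. Then h(Idle) = 1 and h(Failed) = 0. By first-step analysis:
h(Degraded) = 0.28·1 + 0.08·h(Degraded) + 0.32·h(Running) + 0.24·h(Under Repair) + 0.08·0
h(Running) = 0.2·1 + 0.12·h(Degraded) + 0.24·h(Running) + 0.16·h(Under Repair) + 0.28·0
h(Under Repair) = 0.2·1 + 0.2·h(Degraded) + 0.24·h(Running) + 0.2·h(Under Repair) + 0.16·0
Solving: h(Degraded) = 0.6116, h(Running) = 0.4745, h(Under Repair) = 0.5453.
Starting from Under Repair, the probability is 0.5453.

0.5453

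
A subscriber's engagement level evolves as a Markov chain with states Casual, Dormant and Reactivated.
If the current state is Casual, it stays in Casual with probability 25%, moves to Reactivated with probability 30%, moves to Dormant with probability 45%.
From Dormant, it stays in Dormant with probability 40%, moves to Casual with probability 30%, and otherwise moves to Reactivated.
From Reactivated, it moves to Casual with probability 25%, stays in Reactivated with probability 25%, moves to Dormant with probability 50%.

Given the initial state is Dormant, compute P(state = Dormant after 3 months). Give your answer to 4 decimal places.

0.4420

Propagate the distribution vector 3 months from Dormant.
After 0 months: (0.0000, 1.0000, 0.0000)
After 1 month: (0.3000, 0.4000, 0.3000)
After 2 months: (0.2700, 0.4450, 0.2850)
After 3 months: (0.2723, 0.4420, 0.2858)
P(in Dormant after 3 months) = 0.4420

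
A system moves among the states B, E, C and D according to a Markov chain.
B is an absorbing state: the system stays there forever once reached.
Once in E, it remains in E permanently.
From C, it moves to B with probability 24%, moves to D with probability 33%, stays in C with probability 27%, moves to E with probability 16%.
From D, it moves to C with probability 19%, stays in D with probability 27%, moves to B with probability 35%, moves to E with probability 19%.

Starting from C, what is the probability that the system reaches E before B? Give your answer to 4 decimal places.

0.3818

Let h(s) be the probability of absorption at E starting from transient state s. Then h(E) = 1 and h(B) = 0. By first-step analysis:
h(C) = 0.24·0 + 0.16·1 + 0.27·h(C) + 0.33·h(D)
h(D) = 0.35·0 + 0.19·1 + 0.19·h(C) + 0.27·h(D)
Solving: h(C) = 0.3818, h(D) = 0.3596.
Starting from C, the probability is 0.3818.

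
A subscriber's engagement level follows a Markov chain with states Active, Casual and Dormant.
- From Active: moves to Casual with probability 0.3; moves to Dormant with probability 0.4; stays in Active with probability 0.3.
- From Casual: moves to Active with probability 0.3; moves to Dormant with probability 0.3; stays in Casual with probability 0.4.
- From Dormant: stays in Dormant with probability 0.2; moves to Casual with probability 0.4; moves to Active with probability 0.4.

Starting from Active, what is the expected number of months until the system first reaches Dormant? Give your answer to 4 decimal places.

2.7273

Let t(s) be the expected number of months to first reach Dormant from state s, with t(Dormant) = 0. Conditioning on the first month:
t(Active) = 1 + 0.3·t(Active) + 0.3·t(Casual)
t(Casual) = 1 + 0.3·t(Active) + 0.4·t(Casual)
Solving: t(Active) = 2.7273, t(Casual) = 3.0303.
Expected months from Active to Dormant: 2.7273.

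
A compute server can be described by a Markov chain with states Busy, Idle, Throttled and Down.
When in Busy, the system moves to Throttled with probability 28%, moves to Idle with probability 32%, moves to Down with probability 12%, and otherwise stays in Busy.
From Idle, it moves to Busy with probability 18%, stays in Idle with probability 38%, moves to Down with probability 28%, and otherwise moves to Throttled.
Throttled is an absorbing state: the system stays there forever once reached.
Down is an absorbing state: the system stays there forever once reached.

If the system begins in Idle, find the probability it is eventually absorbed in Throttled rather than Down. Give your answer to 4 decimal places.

0.4259

Let h(s) be the probability of absorption at Throttled starting from transient state s. Then h(Throttled) = 1 and h(Down) = 0. By first-step analysis:
h(Busy) = 0.28·h(Busy) + 0.32·h(Idle) + 0.28·1 + 0.12·0
h(Idle) = 0.18·h(Busy) + 0.38·h(Idle) + 0.16·1 + 0.28·0
Solving: h(Busy) = 0.5782, h(Idle) = 0.4259.
Starting from Idle, the probability is 0.4259.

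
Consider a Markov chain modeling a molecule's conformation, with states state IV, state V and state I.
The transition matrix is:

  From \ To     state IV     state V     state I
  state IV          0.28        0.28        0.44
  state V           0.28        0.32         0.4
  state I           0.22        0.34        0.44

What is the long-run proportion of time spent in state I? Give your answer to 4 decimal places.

0.4273

Let the stationary distribution be π with π = πP and π_1 + π_2 + π_3 = 1.
π_1 = 0.28·π_1 + 0.28·π_2 + 0.22·π_3
π_2 = 0.28·π_1 + 0.32·π_2 + 0.34·π_3
Solving with the normalization constraint gives π = (0.2544, 0.3184, 0.4273).
So the stationary probability of state I is 0.4273.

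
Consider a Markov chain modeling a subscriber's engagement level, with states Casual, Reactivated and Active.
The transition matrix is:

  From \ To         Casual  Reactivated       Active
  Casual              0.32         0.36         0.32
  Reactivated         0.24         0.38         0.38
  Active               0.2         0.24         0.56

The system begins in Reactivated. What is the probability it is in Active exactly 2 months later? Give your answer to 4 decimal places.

Sum over the intermediate state after 1 month:
P = P(Reactivated→Casual)·P(Casual→Active) + P(Reactivated→Reactivated)·P(Reactivated→Active) + P(Reactivated→Active)·P(Active→Active)
  = 0.24×0.32 + 0.38×0.38 + 0.38×0.56
  = 0.0768 + 0.1444 + 0.2128 = 0.4340

0.4340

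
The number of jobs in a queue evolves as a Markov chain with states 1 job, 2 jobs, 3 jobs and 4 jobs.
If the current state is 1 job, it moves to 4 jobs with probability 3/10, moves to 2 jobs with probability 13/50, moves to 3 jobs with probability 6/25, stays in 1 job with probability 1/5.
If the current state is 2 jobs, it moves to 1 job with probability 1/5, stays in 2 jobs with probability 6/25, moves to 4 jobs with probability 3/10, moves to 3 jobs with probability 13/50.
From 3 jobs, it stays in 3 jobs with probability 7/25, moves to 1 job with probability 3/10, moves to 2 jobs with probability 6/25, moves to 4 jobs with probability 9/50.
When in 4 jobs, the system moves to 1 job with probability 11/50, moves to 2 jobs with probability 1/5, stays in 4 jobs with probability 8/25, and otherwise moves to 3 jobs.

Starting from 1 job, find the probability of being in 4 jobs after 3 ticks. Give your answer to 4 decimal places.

Propagate the distribution vector 3 ticks from 1 job.
After 0 ticks: (1.0000, 0.0000, 0.0000, 0.0000)
After 1 tick: (0.2000, 0.2600, 0.2400, 0.3000)
After 2 ticks: (0.2300, 0.2320, 0.2608, 0.2772)
After 3 ticks: (0.2316, 0.2335, 0.2606, 0.2742)
P(in 4 jobs after 3 ticks) = 0.2742

0.2742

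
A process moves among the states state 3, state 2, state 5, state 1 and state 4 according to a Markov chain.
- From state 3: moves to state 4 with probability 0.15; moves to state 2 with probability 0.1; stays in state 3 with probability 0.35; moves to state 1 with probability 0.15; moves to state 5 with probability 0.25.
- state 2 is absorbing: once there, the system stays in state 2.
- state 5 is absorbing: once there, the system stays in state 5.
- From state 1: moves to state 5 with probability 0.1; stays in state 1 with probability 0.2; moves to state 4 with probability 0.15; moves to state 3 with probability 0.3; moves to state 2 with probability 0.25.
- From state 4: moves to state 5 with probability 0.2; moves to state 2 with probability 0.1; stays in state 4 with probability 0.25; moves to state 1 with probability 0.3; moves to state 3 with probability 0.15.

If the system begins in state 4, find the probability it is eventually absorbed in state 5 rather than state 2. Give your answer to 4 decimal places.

0.5794

Let h(s) be the probability of absorption at state 5 starting from transient state s. Then h(state 5) = 1 and h(state 2) = 0. By first-step analysis:
h(state 3) = 0.35·h(state 3) + 0.1·0 + 0.25·1 + 0.15·h(state 1) + 0.15·h(state 4)
h(state 1) = 0.3·h(state 3) + 0.25·0 + 0.1·1 + 0.2·h(state 1) + 0.15·h(state 4)
h(state 4) = 0.15·h(state 3) + 0.1·0 + 0.2·1 + 0.3·h(state 1) + 0.25·h(state 4)
Solving: h(state 3) = 0.6264, h(state 1) = 0.4685, h(state 4) = 0.5794.
Starting from state 4, the probability is 0.5794.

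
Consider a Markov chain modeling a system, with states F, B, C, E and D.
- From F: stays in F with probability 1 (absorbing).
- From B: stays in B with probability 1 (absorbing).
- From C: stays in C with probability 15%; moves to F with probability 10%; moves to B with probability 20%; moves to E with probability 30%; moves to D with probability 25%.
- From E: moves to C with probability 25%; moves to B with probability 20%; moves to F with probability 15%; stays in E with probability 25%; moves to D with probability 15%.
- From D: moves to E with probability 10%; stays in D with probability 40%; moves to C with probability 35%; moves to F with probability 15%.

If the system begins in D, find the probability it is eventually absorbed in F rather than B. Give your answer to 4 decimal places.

Let h(s) be the probability of absorption at F starting from transient state s. Then h(F) = 1 and h(B) = 0. By first-step analysis:
h(C) = 0.1·1 + 0.2·0 + 0.15·h(C) + 0.3·h(E) + 0.25·h(D)
h(E) = 0.15·1 + 0.2·0 + 0.25·h(C) + 0.25·h(E) + 0.15·h(D)
h(D) = 0.15·1 + 0.35·h(C) + 0.1·h(E) + 0.4·h(D)
Solving: h(C) = 0.4602, h(E) = 0.4729, h(D) = 0.5973.
Starting from D, the probability is 0.5973.

0.5973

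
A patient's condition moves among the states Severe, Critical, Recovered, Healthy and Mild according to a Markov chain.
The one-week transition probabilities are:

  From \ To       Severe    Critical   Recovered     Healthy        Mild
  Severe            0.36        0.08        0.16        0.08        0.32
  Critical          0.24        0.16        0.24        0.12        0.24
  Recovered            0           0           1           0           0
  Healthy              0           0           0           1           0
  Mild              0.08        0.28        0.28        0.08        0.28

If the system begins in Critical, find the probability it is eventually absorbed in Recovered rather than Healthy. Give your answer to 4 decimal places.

Let h(s) be the probability of absorption at Recovered starting from transient state s. Then h(Recovered) = 1 and h(Healthy) = 0. By first-step analysis:
h(Severe) = 0.36·h(Severe) + 0.08·h(Critical) + 0.16·1 + 0.08·0 + 0.32·h(Mild)
h(Critical) = 0.24·h(Severe) + 0.16·h(Critical) + 0.24·1 + 0.12·0 + 0.24·h(Mild)
h(Mild) = 0.08·h(Severe) + 0.28·h(Critical) + 0.28·1 + 0.08·0 + 0.28·h(Mild)
Solving: h(Severe) = 0.7070, h(Critical) = 0.6989, h(Mild) = 0.7392.
Starting from Critical, the probability is 0.6989.

0.6989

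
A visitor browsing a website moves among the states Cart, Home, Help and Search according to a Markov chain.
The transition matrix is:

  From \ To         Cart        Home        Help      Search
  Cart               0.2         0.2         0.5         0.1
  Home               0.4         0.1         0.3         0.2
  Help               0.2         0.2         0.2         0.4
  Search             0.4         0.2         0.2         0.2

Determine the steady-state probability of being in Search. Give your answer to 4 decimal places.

Let the stationary distribution be π with π = πP and π_1 + π_2 + π_3 + π_4 = 1.
π_1 = 0.2·π_1 + 0.4·π_2 + 0.2·π_3 + 0.4·π_4
π_2 = 0.2·π_1 + 0.1·π_2 + 0.2·π_3 + 0.2·π_4
π_3 = 0.5·π_1 + 0.3·π_2 + 0.2·π_3 + 0.2·π_4
Solving with the normalization constraint gives π = (0.2828, 0.1818, 0.3030, 0.2323).
So the stationary probability of Search is 0.2323.

0.2323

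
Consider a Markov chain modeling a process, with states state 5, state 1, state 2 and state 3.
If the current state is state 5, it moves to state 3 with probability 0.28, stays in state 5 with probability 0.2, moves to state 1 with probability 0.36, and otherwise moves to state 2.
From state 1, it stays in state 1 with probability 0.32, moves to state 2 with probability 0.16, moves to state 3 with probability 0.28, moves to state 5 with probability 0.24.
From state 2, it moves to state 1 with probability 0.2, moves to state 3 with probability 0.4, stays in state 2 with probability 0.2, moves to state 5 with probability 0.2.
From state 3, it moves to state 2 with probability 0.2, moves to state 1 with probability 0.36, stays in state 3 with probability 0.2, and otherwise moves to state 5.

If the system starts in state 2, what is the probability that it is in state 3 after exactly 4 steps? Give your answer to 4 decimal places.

0.2790

Propagate the distribution vector 4 steps from state 2.
After 0 steps: (0.0000, 0.0000, 1.0000, 0.0000)
After 1 step: (0.2000, 0.2000, 0.2000, 0.4000)
After 2 steps: (0.2240, 0.3200, 0.1840, 0.2720)
After 3 steps: (0.2237, 0.3178, 0.1782, 0.2803)
After 4 steps: (0.2239, 0.3188, 0.1783, 0.2790)
P(in state 3 after 4 steps) = 0.2790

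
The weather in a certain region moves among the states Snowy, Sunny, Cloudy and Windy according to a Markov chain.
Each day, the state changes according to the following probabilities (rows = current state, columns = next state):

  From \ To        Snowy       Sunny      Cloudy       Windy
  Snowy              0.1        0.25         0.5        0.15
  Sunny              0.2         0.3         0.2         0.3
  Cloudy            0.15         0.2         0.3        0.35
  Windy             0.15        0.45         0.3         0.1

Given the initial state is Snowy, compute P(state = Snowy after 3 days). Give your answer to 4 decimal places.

0.1555

Propagate the distribution vector 3 days from Snowy.
After 0 days: (1.0000, 0.0000, 0.0000, 0.0000)
After 1 day: (0.1000, 0.2500, 0.5000, 0.1500)
After 2 days: (0.1575, 0.2675, 0.2950, 0.2800)
After 3 days: (0.1555, 0.3046, 0.3048, 0.2351)
P(in Snowy after 3 days) = 0.1555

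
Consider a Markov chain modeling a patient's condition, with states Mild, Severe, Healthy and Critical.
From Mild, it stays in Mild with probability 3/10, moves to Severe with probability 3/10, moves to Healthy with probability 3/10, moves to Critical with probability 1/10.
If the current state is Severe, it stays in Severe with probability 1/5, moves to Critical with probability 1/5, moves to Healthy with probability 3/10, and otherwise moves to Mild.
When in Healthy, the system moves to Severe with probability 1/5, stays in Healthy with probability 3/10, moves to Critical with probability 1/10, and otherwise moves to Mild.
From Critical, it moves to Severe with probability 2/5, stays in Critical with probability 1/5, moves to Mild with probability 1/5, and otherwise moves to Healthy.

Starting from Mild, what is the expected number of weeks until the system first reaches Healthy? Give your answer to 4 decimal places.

Let t(s) be the expected number of weeks to first reach Healthy from state s, with t(Healthy) = 0. Conditioning on the first week:
t(Mild) = 1 + 0.3·t(Mild) + 0.3·t(Severe) + 0.1·t(Critical)
t(Severe) = 1 + 0.3·t(Mild) + 0.2·t(Severe) + 0.2·t(Critical)
t(Critical) = 1 + 0.2·t(Mild) + 0.4·t(Severe) + 0.2·t(Critical)
Solving: t(Mild) = 3.5000, t(Severe) = 3.5357, t(Critical) = 3.8929.
Expected weeks from Mild to Healthy: 3.5000.

3.5000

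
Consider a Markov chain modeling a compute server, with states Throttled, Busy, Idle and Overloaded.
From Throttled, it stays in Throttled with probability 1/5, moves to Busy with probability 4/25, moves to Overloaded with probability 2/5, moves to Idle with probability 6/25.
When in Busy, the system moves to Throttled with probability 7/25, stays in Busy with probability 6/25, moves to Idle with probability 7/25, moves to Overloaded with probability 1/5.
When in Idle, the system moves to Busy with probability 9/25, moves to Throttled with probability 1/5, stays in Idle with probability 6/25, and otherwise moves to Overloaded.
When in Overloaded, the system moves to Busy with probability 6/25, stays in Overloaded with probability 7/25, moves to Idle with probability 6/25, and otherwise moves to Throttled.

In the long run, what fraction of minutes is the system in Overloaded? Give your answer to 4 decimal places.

0.2676

Let the stationary distribution be π with π = πP and π_1 + π_2 + π_3 + π_4 = 1.
π_1 = 0.2·π_1 + 0.28·π_2 + 0.2·π_3 + 0.24·π_4
π_2 = 0.16·π_1 + 0.24·π_2 + 0.36·π_3 + 0.24·π_4
π_3 = 0.24·π_1 + 0.28·π_2 + 0.24·π_3 + 0.24·π_4
Solving with the normalization constraint gives π = (0.2308, 0.2515, 0.2501, 0.2676).
So the stationary probability of Overloaded is 0.2676.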